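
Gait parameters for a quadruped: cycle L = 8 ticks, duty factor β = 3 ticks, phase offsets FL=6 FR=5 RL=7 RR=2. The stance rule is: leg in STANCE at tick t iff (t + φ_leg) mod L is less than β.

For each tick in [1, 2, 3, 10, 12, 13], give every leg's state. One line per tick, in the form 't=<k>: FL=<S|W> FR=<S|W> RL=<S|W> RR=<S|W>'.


t=1: FL=W FR=W RL=S RR=W
t=2: FL=S FR=W RL=S RR=W
t=3: FL=S FR=S RL=S RR=W
t=10: FL=S FR=W RL=S RR=W
t=12: FL=S FR=S RL=W RR=W
t=13: FL=W FR=S RL=W RR=W

t=1: phase=(7,6,0,3) vs β=3 → FL=W FR=W RL=S RR=W
t=2: phase=(0,7,1,4) vs β=3 → FL=S FR=W RL=S RR=W
t=3: phase=(1,0,2,5) vs β=3 → FL=S FR=S RL=S RR=W
t=10: phase=(0,7,1,4) vs β=3 → FL=S FR=W RL=S RR=W
t=12: phase=(2,1,3,6) vs β=3 → FL=S FR=S RL=W RR=W
t=13: phase=(3,2,4,7) vs β=3 → FL=W FR=S RL=W RR=W


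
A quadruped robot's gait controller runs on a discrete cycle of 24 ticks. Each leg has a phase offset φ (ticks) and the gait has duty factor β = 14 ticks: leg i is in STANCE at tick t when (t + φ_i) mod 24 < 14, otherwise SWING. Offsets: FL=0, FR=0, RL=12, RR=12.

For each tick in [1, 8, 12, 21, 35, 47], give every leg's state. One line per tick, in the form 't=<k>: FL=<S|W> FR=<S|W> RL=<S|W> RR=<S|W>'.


t=1: phase=(1,1,13,13) vs β=14 → FL=S FR=S RL=S RR=S
t=8: phase=(8,8,20,20) vs β=14 → FL=S FR=S RL=W RR=W
t=12: phase=(12,12,0,0) vs β=14 → FL=S FR=S RL=S RR=S
t=21: phase=(21,21,9,9) vs β=14 → FL=W FR=W RL=S RR=S
t=35: phase=(11,11,23,23) vs β=14 → FL=S FR=S RL=W RR=W
t=47: phase=(23,23,11,11) vs β=14 → FL=W FR=W RL=S RR=S

t=1: FL=S FR=S RL=S RR=S
t=8: FL=S FR=S RL=W RR=W
t=12: FL=S FR=S RL=S RR=S
t=21: FL=W FR=W RL=S RR=S
t=35: FL=S FR=S RL=W RR=W
t=47: FL=W FR=W RL=S RR=S


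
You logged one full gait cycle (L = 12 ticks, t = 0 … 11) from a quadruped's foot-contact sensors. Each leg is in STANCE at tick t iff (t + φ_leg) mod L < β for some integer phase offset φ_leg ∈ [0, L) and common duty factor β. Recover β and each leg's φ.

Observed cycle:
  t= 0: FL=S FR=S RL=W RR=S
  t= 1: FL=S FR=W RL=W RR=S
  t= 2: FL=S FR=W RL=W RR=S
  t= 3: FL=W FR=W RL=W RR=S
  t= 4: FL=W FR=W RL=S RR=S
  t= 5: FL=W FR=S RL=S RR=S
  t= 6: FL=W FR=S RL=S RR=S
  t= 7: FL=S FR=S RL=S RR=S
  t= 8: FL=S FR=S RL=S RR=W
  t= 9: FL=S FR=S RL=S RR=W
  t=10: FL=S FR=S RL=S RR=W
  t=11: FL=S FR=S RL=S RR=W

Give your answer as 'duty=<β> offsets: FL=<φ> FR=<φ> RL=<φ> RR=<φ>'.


duty=8 offsets: FL=5 FR=7 RL=8 RR=0

duty β = stance ticks per leg = 8
FL: stance ticks = 8; W→S at t=7 → φ=5
FR: stance ticks = 8; W→S at t=5 → φ=7
RL: stance ticks = 8; W→S at t=4 → φ=8
RR: stance ticks = 8; W→S at t=0 → φ=0


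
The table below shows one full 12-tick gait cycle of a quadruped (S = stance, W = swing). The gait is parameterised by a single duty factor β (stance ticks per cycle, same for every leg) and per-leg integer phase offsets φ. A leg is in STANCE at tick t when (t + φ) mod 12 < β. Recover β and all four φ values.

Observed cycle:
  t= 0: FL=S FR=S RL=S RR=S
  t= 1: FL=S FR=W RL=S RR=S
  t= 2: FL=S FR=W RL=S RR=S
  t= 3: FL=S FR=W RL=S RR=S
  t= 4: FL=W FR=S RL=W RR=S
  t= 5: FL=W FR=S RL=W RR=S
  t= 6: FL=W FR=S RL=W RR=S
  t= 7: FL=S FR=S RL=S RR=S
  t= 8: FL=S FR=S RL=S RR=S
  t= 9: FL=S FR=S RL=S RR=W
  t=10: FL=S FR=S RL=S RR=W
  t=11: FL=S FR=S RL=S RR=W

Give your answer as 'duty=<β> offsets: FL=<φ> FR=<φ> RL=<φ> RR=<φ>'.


duty β = stance ticks per leg = 9
FL: stance ticks = 9; W→S at t=7 → φ=5
FR: stance ticks = 9; W→S at t=4 → φ=8
RL: stance ticks = 9; W→S at t=7 → φ=5
RR: stance ticks = 9; W→S at t=0 → φ=0

duty=9 offsets: FL=5 FR=8 RL=5 RR=0


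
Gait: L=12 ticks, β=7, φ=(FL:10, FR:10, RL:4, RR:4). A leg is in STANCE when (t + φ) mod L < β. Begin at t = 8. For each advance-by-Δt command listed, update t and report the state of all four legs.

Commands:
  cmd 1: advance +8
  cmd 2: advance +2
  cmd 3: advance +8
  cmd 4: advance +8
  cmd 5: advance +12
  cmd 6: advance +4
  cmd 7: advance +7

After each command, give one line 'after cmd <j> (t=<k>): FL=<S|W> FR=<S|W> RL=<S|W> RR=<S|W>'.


after cmd 1 (t=16): FL=S FR=S RL=W RR=W
after cmd 2 (t=18): FL=S FR=S RL=W RR=W
after cmd 3 (t=26): FL=S FR=S RL=S RR=S
after cmd 4 (t=34): FL=W FR=W RL=S RR=S
after cmd 5 (t=46): FL=W FR=W RL=S RR=S
after cmd 6 (t=50): FL=S FR=S RL=S RR=S
after cmd 7 (t=57): FL=W FR=W RL=S RR=S

start t=8: FL=S FR=S RL=S RR=S
cmd 1: advance +8 → t=16, phase=(2,2,8,8) → FL=S FR=S RL=W RR=W
cmd 2: advance +2 → t=18, phase=(4,4,10,10) → FL=S FR=S RL=W RR=W
cmd 3: advance +8 → t=26, phase=(0,0,6,6) → FL=S FR=S RL=S RR=S
cmd 4: advance +8 → t=34, phase=(8,8,2,2) → FL=W FR=W RL=S RR=S
cmd 5: advance +12 → t=46, phase=(8,8,2,2) → FL=W FR=W RL=S RR=S
cmd 6: advance +4 → t=50, phase=(0,0,6,6) → FL=S FR=S RL=S RR=S
cmd 7: advance +7 → t=57, phase=(7,7,1,1) → FL=W FR=W RL=S RR=S


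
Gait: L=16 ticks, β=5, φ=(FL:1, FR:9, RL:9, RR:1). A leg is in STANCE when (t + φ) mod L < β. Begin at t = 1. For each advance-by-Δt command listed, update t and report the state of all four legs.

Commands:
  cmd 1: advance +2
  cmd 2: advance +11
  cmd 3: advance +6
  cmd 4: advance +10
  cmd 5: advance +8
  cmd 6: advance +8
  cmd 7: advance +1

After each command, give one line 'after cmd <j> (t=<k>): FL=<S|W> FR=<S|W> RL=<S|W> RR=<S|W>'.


start t=1: FL=S FR=W RL=W RR=S
cmd 1: advance +2 → t=3, phase=(4,12,12,4) → FL=S FR=W RL=W RR=S
cmd 2: advance +11 → t=14, phase=(15,7,7,15) → FL=W FR=W RL=W RR=W
cmd 3: advance +6 → t=20, phase=(5,13,13,5) → FL=W FR=W RL=W RR=W
cmd 4: advance +10 → t=30, phase=(15,7,7,15) → FL=W FR=W RL=W RR=W
cmd 5: advance +8 → t=38, phase=(7,15,15,7) → FL=W FR=W RL=W RR=W
cmd 6: advance +8 → t=46, phase=(15,7,7,15) → FL=W FR=W RL=W RR=W
cmd 7: advance +1 → t=47, phase=(0,8,8,0) → FL=S FR=W RL=W RR=S

after cmd 1 (t=3): FL=S FR=W RL=W RR=S
after cmd 2 (t=14): FL=W FR=W RL=W RR=W
after cmd 3 (t=20): FL=W FR=W RL=W RR=W
after cmd 4 (t=30): FL=W FR=W RL=W RR=W
after cmd 5 (t=38): FL=W FR=W RL=W RR=W
after cmd 6 (t=46): FL=W FR=W RL=W RR=W
after cmd 7 (t=47): FL=S FR=W RL=W RR=S


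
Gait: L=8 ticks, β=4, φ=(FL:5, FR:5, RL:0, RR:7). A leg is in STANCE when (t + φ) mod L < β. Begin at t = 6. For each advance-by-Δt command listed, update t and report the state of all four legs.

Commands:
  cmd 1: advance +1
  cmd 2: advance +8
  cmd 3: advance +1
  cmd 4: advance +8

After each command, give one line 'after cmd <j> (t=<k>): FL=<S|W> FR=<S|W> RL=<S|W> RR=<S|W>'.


after cmd 1 (t=7): FL=W FR=W RL=W RR=W
after cmd 2 (t=15): FL=W FR=W RL=W RR=W
after cmd 3 (t=16): FL=W FR=W RL=S RR=W
after cmd 4 (t=24): FL=W FR=W RL=S RR=W

start t=6: FL=S FR=S RL=W RR=W
cmd 1: advance +1 → t=7, phase=(4,4,7,6) → FL=W FR=W RL=W RR=W
cmd 2: advance +8 → t=15, phase=(4,4,7,6) → FL=W FR=W RL=W RR=W
cmd 3: advance +1 → t=16, phase=(5,5,0,7) → FL=W FR=W RL=S RR=W
cmd 4: advance +8 → t=24, phase=(5,5,0,7) → FL=W FR=W RL=S RR=W


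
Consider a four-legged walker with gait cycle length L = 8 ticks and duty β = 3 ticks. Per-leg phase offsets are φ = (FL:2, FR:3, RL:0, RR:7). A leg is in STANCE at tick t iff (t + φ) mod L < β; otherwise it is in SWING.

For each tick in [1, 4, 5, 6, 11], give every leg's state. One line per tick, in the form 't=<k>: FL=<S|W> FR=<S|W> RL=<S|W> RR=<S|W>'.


t=1: phase=(3,4,1,0) vs β=3 → FL=W FR=W RL=S RR=S
t=4: phase=(6,7,4,3) vs β=3 → FL=W FR=W RL=W RR=W
t=5: phase=(7,0,5,4) vs β=3 → FL=W FR=S RL=W RR=W
t=6: phase=(0,1,6,5) vs β=3 → FL=S FR=S RL=W RR=W
t=11: phase=(5,6,3,2) vs β=3 → FL=W FR=W RL=W RR=S

t=1: FL=W FR=W RL=S RR=S
t=4: FL=W FR=W RL=W RR=W
t=5: FL=W FR=S RL=W RR=W
t=6: FL=S FR=S RL=W RR=W
t=11: FL=W FR=W RL=W RR=S


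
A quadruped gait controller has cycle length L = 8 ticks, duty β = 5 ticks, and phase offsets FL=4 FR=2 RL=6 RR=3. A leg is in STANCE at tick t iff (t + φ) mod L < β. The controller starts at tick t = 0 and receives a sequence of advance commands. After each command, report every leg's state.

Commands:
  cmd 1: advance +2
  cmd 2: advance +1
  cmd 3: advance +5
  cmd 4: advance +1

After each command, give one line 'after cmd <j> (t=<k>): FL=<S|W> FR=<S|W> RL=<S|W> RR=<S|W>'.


after cmd 1 (t=2): FL=W FR=S RL=S RR=W
after cmd 2 (t=3): FL=W FR=W RL=S RR=W
after cmd 3 (t=8): FL=S FR=S RL=W RR=S
after cmd 4 (t=9): FL=W FR=S RL=W RR=S

start t=0: FL=S FR=S RL=W RR=S
cmd 1: advance +2 → t=2, phase=(6,4,0,5) → FL=W FR=S RL=S RR=W
cmd 2: advance +1 → t=3, phase=(7,5,1,6) → FL=W FR=W RL=S RR=W
cmd 3: advance +5 → t=8, phase=(4,2,6,3) → FL=S FR=S RL=W RR=S
cmd 4: advance +1 → t=9, phase=(5,3,7,4) → FL=W FR=S RL=W RR=S


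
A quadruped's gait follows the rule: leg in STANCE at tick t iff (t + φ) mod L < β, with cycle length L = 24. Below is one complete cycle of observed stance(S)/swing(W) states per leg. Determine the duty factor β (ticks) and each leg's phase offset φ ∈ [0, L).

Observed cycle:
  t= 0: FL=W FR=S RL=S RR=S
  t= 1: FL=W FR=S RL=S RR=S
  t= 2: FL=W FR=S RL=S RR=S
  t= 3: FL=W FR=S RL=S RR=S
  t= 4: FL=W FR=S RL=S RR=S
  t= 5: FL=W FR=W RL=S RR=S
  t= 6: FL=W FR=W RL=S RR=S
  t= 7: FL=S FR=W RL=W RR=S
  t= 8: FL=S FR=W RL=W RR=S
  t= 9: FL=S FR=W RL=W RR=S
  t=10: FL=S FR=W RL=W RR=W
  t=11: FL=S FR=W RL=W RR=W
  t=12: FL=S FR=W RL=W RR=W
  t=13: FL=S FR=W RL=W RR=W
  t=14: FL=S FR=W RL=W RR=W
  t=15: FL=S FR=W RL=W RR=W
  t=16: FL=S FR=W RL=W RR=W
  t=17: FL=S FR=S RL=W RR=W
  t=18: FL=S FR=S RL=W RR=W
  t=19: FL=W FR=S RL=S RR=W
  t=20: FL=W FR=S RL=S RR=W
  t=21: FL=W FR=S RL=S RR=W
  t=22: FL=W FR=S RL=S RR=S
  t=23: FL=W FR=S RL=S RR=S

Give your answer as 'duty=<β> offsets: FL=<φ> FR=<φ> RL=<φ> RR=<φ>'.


duty=12 offsets: FL=17 FR=7 RL=5 RR=2

duty β = stance ticks per leg = 12
FL: stance ticks = 12; W→S at t=7 → φ=17
FR: stance ticks = 12; W→S at t=17 → φ=7
RL: stance ticks = 12; W→S at t=19 → φ=5
RR: stance ticks = 12; W→S at t=22 → φ=2


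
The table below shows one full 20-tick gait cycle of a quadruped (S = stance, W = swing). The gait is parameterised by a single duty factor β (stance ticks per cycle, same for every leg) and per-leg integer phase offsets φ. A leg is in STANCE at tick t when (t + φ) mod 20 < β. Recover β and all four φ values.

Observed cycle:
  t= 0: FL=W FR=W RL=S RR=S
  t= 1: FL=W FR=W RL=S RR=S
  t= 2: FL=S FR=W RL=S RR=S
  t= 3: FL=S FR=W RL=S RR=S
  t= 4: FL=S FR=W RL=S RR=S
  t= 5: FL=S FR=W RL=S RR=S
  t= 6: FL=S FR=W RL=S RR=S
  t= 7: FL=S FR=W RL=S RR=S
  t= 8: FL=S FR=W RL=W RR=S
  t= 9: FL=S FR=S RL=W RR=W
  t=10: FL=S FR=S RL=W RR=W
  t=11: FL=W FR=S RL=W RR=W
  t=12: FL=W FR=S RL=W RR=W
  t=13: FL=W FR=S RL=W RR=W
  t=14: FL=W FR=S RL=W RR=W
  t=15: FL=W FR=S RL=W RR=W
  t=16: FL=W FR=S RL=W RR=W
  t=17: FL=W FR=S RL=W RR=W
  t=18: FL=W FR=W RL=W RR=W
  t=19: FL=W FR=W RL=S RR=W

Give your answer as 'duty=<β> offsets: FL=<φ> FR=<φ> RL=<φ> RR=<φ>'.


duty β = stance ticks per leg = 9
FL: stance ticks = 9; W→S at t=2 → φ=18
FR: stance ticks = 9; W→S at t=9 → φ=11
RL: stance ticks = 9; W→S at t=19 → φ=1
RR: stance ticks = 9; W→S at t=0 → φ=0

duty=9 offsets: FL=18 FR=11 RL=1 RR=0


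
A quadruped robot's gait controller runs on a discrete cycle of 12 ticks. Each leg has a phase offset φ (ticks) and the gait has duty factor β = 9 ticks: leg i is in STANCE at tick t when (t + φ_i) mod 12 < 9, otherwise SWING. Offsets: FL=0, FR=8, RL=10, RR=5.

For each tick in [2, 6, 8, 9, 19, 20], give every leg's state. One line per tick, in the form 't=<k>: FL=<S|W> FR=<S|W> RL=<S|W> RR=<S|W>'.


t=2: phase=(2,10,0,7) vs β=9 → FL=S FR=W RL=S RR=S
t=6: phase=(6,2,4,11) vs β=9 → FL=S FR=S RL=S RR=W
t=8: phase=(8,4,6,1) vs β=9 → FL=S FR=S RL=S RR=S
t=9: phase=(9,5,7,2) vs β=9 → FL=W FR=S RL=S RR=S
t=19: phase=(7,3,5,0) vs β=9 → FL=S FR=S RL=S RR=S
t=20: phase=(8,4,6,1) vs β=9 → FL=S FR=S RL=S RR=S

t=2: FL=S FR=W RL=S RR=S
t=6: FL=S FR=S RL=S RR=W
t=8: FL=S FR=S RL=S RR=S
t=9: FL=W FR=S RL=S RR=S
t=19: FL=S FR=S RL=S RR=S
t=20: FL=S FR=S RL=S RR=S


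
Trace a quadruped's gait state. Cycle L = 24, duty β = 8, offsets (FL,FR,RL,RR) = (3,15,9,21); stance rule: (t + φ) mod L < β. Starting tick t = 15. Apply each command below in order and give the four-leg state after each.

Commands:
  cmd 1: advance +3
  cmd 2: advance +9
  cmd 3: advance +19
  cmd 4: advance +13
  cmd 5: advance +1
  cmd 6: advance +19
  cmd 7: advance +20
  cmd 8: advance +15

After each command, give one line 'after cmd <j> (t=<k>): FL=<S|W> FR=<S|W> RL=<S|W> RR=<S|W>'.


start t=15: FL=W FR=S RL=S RR=W
cmd 1: advance +3 → t=18, phase=(21,9,3,15) → FL=W FR=W RL=S RR=W
cmd 2: advance +9 → t=27, phase=(6,18,12,0) → FL=S FR=W RL=W RR=S
cmd 3: advance +19 → t=46, phase=(1,13,7,19) → FL=S FR=W RL=S RR=W
cmd 4: advance +13 → t=59, phase=(14,2,20,8) → FL=W FR=S RL=W RR=W
cmd 5: advance +1 → t=60, phase=(15,3,21,9) → FL=W FR=S RL=W RR=W
cmd 6: advance +19 → t=79, phase=(10,22,16,4) → FL=W FR=W RL=W RR=S
cmd 7: advance +20 → t=99, phase=(6,18,12,0) → FL=S FR=W RL=W RR=S
cmd 8: advance +15 → t=114, phase=(21,9,3,15) → FL=W FR=W RL=S RR=W

after cmd 1 (t=18): FL=W FR=W RL=S RR=W
after cmd 2 (t=27): FL=S FR=W RL=W RR=S
after cmd 3 (t=46): FL=S FR=W RL=S RR=W
after cmd 4 (t=59): FL=W FR=S RL=W RR=W
after cmd 5 (t=60): FL=W FR=S RL=W RR=W
after cmd 6 (t=79): FL=W FR=W RL=W RR=S
after cmd 7 (t=99): FL=S FR=W RL=W RR=S
after cmd 8 (t=114): FL=W FR=W RL=S RR=W


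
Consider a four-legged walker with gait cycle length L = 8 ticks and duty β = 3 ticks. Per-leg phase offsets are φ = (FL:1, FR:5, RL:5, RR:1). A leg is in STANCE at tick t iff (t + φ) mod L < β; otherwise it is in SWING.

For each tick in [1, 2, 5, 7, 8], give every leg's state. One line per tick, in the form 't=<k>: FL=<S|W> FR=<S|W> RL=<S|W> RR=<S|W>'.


t=1: phase=(2,6,6,2) vs β=3 → FL=S FR=W RL=W RR=S
t=2: phase=(3,7,7,3) vs β=3 → FL=W FR=W RL=W RR=W
t=5: phase=(6,2,2,6) vs β=3 → FL=W FR=S RL=S RR=W
t=7: phase=(0,4,4,0) vs β=3 → FL=S FR=W RL=W RR=S
t=8: phase=(1,5,5,1) vs β=3 → FL=S FR=W RL=W RR=S

t=1: FL=S FR=W RL=W RR=S
t=2: FL=W FR=W RL=W RR=W
t=5: FL=W FR=S RL=S RR=W
t=7: FL=S FR=W RL=W RR=S
t=8: FL=S FR=W RL=W RR=S


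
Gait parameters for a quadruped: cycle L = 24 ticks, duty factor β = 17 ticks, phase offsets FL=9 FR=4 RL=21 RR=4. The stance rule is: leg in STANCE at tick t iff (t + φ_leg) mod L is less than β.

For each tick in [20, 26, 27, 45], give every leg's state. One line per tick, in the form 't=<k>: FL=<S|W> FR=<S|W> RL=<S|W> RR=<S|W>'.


t=20: phase=(5,0,17,0) vs β=17 → FL=S FR=S RL=W RR=S
t=26: phase=(11,6,23,6) vs β=17 → FL=S FR=S RL=W RR=S
t=27: phase=(12,7,0,7) vs β=17 → FL=S FR=S RL=S RR=S
t=45: phase=(6,1,18,1) vs β=17 → FL=S FR=S RL=W RR=S

t=20: FL=S FR=S RL=W RR=S
t=26: FL=S FR=S RL=W RR=S
t=27: FL=S FR=S RL=S RR=S
t=45: FL=S FR=S RL=W RR=S


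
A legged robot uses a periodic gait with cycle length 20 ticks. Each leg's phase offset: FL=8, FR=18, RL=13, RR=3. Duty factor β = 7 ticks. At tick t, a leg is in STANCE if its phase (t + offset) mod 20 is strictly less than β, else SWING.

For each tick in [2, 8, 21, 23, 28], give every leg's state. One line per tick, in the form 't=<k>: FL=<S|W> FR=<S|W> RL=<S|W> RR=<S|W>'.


t=2: phase=(10,0,15,5) vs β=7 → FL=W FR=S RL=W RR=S
t=8: phase=(16,6,1,11) vs β=7 → FL=W FR=S RL=S RR=W
t=21: phase=(9,19,14,4) vs β=7 → FL=W FR=W RL=W RR=S
t=23: phase=(11,1,16,6) vs β=7 → FL=W FR=S RL=W RR=S
t=28: phase=(16,6,1,11) vs β=7 → FL=W FR=S RL=S RR=W

t=2: FL=W FR=S RL=W RR=S
t=8: FL=W FR=S RL=S RR=W
t=21: FL=W FR=W RL=W RR=S
t=23: FL=W FR=S RL=W RR=S
t=28: FL=W FR=S RL=S RR=W


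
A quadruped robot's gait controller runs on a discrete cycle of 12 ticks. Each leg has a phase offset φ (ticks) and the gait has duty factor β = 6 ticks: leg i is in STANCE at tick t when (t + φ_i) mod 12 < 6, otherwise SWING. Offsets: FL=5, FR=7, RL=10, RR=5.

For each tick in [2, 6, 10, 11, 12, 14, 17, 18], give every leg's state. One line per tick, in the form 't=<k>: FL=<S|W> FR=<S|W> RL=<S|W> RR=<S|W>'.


t=2: phase=(7,9,0,7) vs β=6 → FL=W FR=W RL=S RR=W
t=6: phase=(11,1,4,11) vs β=6 → FL=W FR=S RL=S RR=W
t=10: phase=(3,5,8,3) vs β=6 → FL=S FR=S RL=W RR=S
t=11: phase=(4,6,9,4) vs β=6 → FL=S FR=W RL=W RR=S
t=12: phase=(5,7,10,5) vs β=6 → FL=S FR=W RL=W RR=S
t=14: phase=(7,9,0,7) vs β=6 → FL=W FR=W RL=S RR=W
t=17: phase=(10,0,3,10) vs β=6 → FL=W FR=S RL=S RR=W
t=18: phase=(11,1,4,11) vs β=6 → FL=W FR=S RL=S RR=W

t=2: FL=W FR=W RL=S RR=W
t=6: FL=W FR=S RL=S RR=W
t=10: FL=S FR=S RL=W RR=S
t=11: FL=S FR=W RL=W RR=S
t=12: FL=S FR=W RL=W RR=S
t=14: FL=W FR=W RL=S RR=W
t=17: FL=W FR=S RL=S RR=W
t=18: FL=W FR=S RL=S RR=W


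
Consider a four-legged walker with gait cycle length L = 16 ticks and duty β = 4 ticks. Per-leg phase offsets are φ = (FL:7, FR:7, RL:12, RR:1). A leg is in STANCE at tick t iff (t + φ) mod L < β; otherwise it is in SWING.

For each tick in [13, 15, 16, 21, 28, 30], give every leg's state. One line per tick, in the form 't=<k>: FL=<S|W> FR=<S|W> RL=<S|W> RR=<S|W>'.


t=13: phase=(4,4,9,14) vs β=4 → FL=W FR=W RL=W RR=W
t=15: phase=(6,6,11,0) vs β=4 → FL=W FR=W RL=W RR=S
t=16: phase=(7,7,12,1) vs β=4 → FL=W FR=W RL=W RR=S
t=21: phase=(12,12,1,6) vs β=4 → FL=W FR=W RL=S RR=W
t=28: phase=(3,3,8,13) vs β=4 → FL=S FR=S RL=W RR=W
t=30: phase=(5,5,10,15) vs β=4 → FL=W FR=W RL=W RR=W

t=13: FL=W FR=W RL=W RR=W
t=15: FL=W FR=W RL=W RR=S
t=16: FL=W FR=W RL=W RR=S
t=21: FL=W FR=W RL=S RR=W
t=28: FL=S FR=S RL=W RR=W
t=30: FL=W FR=W RL=W RR=W


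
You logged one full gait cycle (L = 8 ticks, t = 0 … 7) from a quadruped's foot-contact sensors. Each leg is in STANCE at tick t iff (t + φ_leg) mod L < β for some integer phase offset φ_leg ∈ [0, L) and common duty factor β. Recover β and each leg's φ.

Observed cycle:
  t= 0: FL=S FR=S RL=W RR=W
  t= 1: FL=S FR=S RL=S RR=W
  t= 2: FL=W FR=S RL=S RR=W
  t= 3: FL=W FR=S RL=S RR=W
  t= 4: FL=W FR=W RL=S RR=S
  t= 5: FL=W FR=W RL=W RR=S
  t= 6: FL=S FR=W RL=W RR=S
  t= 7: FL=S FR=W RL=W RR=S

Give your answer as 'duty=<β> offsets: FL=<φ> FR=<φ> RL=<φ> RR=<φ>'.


duty β = stance ticks per leg = 4
FL: stance ticks = 4; W→S at t=6 → φ=2
FR: stance ticks = 4; W→S at t=0 → φ=0
RL: stance ticks = 4; W→S at t=1 → φ=7
RR: stance ticks = 4; W→S at t=4 → φ=4

duty=4 offsets: FL=2 FR=0 RL=7 RR=4


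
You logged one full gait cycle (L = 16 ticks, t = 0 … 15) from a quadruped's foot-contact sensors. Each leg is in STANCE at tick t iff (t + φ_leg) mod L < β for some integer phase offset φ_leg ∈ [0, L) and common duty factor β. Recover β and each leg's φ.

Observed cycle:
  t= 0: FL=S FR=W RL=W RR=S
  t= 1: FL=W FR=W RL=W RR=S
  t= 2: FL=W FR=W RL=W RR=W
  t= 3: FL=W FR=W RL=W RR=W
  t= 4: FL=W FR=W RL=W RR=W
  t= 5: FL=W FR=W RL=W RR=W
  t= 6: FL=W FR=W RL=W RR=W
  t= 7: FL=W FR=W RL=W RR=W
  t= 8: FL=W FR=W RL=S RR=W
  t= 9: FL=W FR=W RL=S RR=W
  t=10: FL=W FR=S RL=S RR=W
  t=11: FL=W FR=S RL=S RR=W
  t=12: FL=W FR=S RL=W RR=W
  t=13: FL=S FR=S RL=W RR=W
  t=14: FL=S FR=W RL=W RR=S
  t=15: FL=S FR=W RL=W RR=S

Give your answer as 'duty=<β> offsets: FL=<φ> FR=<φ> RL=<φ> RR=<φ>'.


duty=4 offsets: FL=3 FR=6 RL=8 RR=2

duty β = stance ticks per leg = 4
FL: stance ticks = 4; W→S at t=13 → φ=3
FR: stance ticks = 4; W→S at t=10 → φ=6
RL: stance ticks = 4; W→S at t=8 → φ=8
RR: stance ticks = 4; W→S at t=14 → φ=2


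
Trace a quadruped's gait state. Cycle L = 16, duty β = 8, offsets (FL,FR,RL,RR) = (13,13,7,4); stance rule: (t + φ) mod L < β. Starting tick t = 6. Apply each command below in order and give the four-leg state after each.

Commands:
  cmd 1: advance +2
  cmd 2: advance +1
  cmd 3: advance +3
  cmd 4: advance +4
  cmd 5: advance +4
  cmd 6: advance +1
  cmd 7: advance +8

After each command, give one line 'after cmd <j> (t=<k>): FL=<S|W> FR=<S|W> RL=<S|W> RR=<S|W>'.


start t=6: FL=S FR=S RL=W RR=W
cmd 1: advance +2 → t=8, phase=(5,5,15,12) → FL=S FR=S RL=W RR=W
cmd 2: advance +1 → t=9, phase=(6,6,0,13) → FL=S FR=S RL=S RR=W
cmd 3: advance +3 → t=12, phase=(9,9,3,0) → FL=W FR=W RL=S RR=S
cmd 4: advance +4 → t=16, phase=(13,13,7,4) → FL=W FR=W RL=S RR=S
cmd 5: advance +4 → t=20, phase=(1,1,11,8) → FL=S FR=S RL=W RR=W
cmd 6: advance +1 → t=21, phase=(2,2,12,9) → FL=S FR=S RL=W RR=W
cmd 7: advance +8 → t=29, phase=(10,10,4,1) → FL=W FR=W RL=S RR=S

after cmd 1 (t=8): FL=S FR=S RL=W RR=W
after cmd 2 (t=9): FL=S FR=S RL=S RR=W
after cmd 3 (t=12): FL=W FR=W RL=S RR=S
after cmd 4 (t=16): FL=W FR=W RL=S RR=S
after cmd 5 (t=20): FL=S FR=S RL=W RR=W
after cmd 6 (t=21): FL=S FR=S RL=W RR=W
after cmd 7 (t=29): FL=W FR=W RL=S RR=S


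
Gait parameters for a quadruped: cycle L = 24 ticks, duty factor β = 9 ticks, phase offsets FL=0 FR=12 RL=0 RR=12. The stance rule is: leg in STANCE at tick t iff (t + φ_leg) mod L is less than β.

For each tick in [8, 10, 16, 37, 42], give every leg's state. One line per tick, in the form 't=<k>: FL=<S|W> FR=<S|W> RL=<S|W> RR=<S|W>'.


t=8: phase=(8,20,8,20) vs β=9 → FL=S FR=W RL=S RR=W
t=10: phase=(10,22,10,22) vs β=9 → FL=W FR=W RL=W RR=W
t=16: phase=(16,4,16,4) vs β=9 → FL=W FR=S RL=W RR=S
t=37: phase=(13,1,13,1) vs β=9 → FL=W FR=S RL=W RR=S
t=42: phase=(18,6,18,6) vs β=9 → FL=W FR=S RL=W RR=S

t=8: FL=S FR=W RL=S RR=W
t=10: FL=W FR=W RL=W RR=W
t=16: FL=W FR=S RL=W RR=S
t=37: FL=W FR=S RL=W RR=S
t=42: FL=W FR=S RL=W RR=S


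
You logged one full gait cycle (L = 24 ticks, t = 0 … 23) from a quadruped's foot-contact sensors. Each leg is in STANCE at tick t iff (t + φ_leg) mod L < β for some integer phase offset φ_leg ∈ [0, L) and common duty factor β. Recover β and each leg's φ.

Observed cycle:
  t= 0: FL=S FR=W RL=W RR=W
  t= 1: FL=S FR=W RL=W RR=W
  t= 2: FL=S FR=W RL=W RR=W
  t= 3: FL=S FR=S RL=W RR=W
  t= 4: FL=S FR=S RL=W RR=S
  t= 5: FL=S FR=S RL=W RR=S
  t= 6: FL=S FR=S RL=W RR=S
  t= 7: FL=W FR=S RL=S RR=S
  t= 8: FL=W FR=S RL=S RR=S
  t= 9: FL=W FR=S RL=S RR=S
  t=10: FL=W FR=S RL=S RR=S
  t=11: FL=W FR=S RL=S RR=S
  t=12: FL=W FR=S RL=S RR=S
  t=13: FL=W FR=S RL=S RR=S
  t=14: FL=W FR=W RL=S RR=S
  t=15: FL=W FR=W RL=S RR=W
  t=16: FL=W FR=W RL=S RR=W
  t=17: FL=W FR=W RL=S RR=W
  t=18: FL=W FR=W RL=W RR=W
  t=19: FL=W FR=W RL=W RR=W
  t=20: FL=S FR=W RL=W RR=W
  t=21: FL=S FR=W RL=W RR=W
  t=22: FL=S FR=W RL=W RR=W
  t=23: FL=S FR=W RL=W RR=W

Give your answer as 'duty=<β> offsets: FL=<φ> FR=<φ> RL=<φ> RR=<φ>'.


duty=11 offsets: FL=4 FR=21 RL=17 RR=20

duty β = stance ticks per leg = 11
FL: stance ticks = 11; W→S at t=20 → φ=4
FR: stance ticks = 11; W→S at t=3 → φ=21
RL: stance ticks = 11; W→S at t=7 → φ=17
RR: stance ticks = 11; W→S at t=4 → φ=20


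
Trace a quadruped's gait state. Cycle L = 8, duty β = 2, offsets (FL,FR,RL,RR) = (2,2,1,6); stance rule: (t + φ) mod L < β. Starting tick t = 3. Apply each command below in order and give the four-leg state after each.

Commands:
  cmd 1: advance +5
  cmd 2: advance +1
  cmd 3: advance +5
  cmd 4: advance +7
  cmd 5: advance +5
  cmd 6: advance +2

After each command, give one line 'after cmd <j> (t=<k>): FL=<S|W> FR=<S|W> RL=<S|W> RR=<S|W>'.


start t=3: FL=W FR=W RL=W RR=S
cmd 1: advance +5 → t=8, phase=(2,2,1,6) → FL=W FR=W RL=S RR=W
cmd 2: advance +1 → t=9, phase=(3,3,2,7) → FL=W FR=W RL=W RR=W
cmd 3: advance +5 → t=14, phase=(0,0,7,4) → FL=S FR=S RL=W RR=W
cmd 4: advance +7 → t=21, phase=(7,7,6,3) → FL=W FR=W RL=W RR=W
cmd 5: advance +5 → t=26, phase=(4,4,3,0) → FL=W FR=W RL=W RR=S
cmd 6: advance +2 → t=28, phase=(6,6,5,2) → FL=W FR=W RL=W RR=W

after cmd 1 (t=8): FL=W FR=W RL=S RR=W
after cmd 2 (t=9): FL=W FR=W RL=W RR=W
after cmd 3 (t=14): FL=S FR=S RL=W RR=W
after cmd 4 (t=21): FL=W FR=W RL=W RR=W
after cmd 5 (t=26): FL=W FR=W RL=W RR=S
after cmd 6 (t=28): FL=W FR=W RL=W RR=W


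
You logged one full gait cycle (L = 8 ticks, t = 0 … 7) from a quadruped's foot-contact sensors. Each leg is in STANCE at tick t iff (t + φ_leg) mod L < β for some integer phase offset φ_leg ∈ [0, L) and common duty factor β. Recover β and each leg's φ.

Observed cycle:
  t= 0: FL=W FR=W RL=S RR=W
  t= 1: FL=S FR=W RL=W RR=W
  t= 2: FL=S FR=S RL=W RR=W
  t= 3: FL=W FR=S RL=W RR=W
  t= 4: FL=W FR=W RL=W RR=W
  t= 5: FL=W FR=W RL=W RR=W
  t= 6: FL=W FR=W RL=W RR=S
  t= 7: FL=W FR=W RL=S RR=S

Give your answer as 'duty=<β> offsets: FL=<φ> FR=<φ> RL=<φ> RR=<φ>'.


duty β = stance ticks per leg = 2
FL: stance ticks = 2; W→S at t=1 → φ=7
FR: stance ticks = 2; W→S at t=2 → φ=6
RL: stance ticks = 2; W→S at t=7 → φ=1
RR: stance ticks = 2; W→S at t=6 → φ=2

duty=2 offsets: FL=7 FR=6 RL=1 RR=2


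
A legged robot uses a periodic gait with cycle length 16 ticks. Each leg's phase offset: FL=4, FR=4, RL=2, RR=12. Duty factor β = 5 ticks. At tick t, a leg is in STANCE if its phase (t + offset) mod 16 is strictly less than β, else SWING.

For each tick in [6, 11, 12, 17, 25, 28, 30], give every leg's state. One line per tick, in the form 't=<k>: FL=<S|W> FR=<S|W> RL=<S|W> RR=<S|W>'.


t=6: FL=W FR=W RL=W RR=S
t=11: FL=W FR=W RL=W RR=W
t=12: FL=S FR=S RL=W RR=W
t=17: FL=W FR=W RL=S RR=W
t=25: FL=W FR=W RL=W RR=W
t=28: FL=S FR=S RL=W RR=W
t=30: FL=S FR=S RL=S RR=W

t=6: phase=(10,10,8,2) vs β=5 → FL=W FR=W RL=W RR=S
t=11: phase=(15,15,13,7) vs β=5 → FL=W FR=W RL=W RR=W
t=12: phase=(0,0,14,8) vs β=5 → FL=S FR=S RL=W RR=W
t=17: phase=(5,5,3,13) vs β=5 → FL=W FR=W RL=S RR=W
t=25: phase=(13,13,11,5) vs β=5 → FL=W FR=W RL=W RR=W
t=28: phase=(0,0,14,8) vs β=5 → FL=S FR=S RL=W RR=W
t=30: phase=(2,2,0,10) vs β=5 → FL=S FR=S RL=S RR=W


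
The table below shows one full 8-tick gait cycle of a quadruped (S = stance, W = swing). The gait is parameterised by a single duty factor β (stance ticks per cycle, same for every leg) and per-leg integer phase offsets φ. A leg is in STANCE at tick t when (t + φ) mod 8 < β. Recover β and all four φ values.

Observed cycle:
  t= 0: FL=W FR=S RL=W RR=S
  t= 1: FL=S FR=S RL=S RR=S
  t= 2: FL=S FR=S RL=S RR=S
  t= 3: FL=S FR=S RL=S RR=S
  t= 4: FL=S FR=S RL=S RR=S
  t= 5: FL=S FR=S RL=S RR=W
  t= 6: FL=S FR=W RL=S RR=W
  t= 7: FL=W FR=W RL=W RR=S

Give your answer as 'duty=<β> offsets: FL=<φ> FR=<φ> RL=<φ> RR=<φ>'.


duty β = stance ticks per leg = 6
FL: stance ticks = 6; W→S at t=1 → φ=7
FR: stance ticks = 6; W→S at t=0 → φ=0
RL: stance ticks = 6; W→S at t=1 → φ=7
RR: stance ticks = 6; W→S at t=7 → φ=1

duty=6 offsets: FL=7 FR=0 RL=7 RR=1


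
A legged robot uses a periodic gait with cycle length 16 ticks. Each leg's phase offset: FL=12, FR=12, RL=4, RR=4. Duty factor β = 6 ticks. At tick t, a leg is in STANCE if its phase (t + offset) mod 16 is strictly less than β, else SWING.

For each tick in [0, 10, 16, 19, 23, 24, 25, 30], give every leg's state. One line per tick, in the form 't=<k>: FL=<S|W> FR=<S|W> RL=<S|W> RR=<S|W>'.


t=0: FL=W FR=W RL=S RR=S
t=10: FL=W FR=W RL=W RR=W
t=16: FL=W FR=W RL=S RR=S
t=19: FL=W FR=W RL=W RR=W
t=23: FL=S FR=S RL=W RR=W
t=24: FL=S FR=S RL=W RR=W
t=25: FL=S FR=S RL=W RR=W
t=30: FL=W FR=W RL=S RR=S

t=0: phase=(12,12,4,4) vs β=6 → FL=W FR=W RL=S RR=S
t=10: phase=(6,6,14,14) vs β=6 → FL=W FR=W RL=W RR=W
t=16: phase=(12,12,4,4) vs β=6 → FL=W FR=W RL=S RR=S
t=19: phase=(15,15,7,7) vs β=6 → FL=W FR=W RL=W RR=W
t=23: phase=(3,3,11,11) vs β=6 → FL=S FR=S RL=W RR=W
t=24: phase=(4,4,12,12) vs β=6 → FL=S FR=S RL=W RR=W
t=25: phase=(5,5,13,13) vs β=6 → FL=S FR=S RL=W RR=W
t=30: phase=(10,10,2,2) vs β=6 → FL=W FR=W RL=S RR=S


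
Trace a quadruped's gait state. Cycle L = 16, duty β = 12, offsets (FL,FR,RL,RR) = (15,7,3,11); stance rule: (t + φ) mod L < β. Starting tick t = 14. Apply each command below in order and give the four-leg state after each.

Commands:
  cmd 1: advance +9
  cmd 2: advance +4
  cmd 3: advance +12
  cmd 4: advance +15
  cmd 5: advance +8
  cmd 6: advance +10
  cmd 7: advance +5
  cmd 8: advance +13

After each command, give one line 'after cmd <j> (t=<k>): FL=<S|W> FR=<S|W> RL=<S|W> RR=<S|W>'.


start t=14: FL=W FR=S RL=S RR=S
cmd 1: advance +9 → t=23, phase=(6,14,10,2) → FL=S FR=W RL=S RR=S
cmd 2: advance +4 → t=27, phase=(10,2,14,6) → FL=S FR=S RL=W RR=S
cmd 3: advance +12 → t=39, phase=(6,14,10,2) → FL=S FR=W RL=S RR=S
cmd 4: advance +15 → t=54, phase=(5,13,9,1) → FL=S FR=W RL=S RR=S
cmd 5: advance +8 → t=62, phase=(13,5,1,9) → FL=W FR=S RL=S RR=S
cmd 6: advance +10 → t=72, phase=(7,15,11,3) → FL=S FR=W RL=S RR=S
cmd 7: advance +5 → t=77, phase=(12,4,0,8) → FL=W FR=S RL=S RR=S
cmd 8: advance +13 → t=90, phase=(9,1,13,5) → FL=S FR=S RL=W RR=S

after cmd 1 (t=23): FL=S FR=W RL=S RR=S
after cmd 2 (t=27): FL=S FR=S RL=W RR=S
after cmd 3 (t=39): FL=S FR=W RL=S RR=S
after cmd 4 (t=54): FL=S FR=W RL=S RR=S
after cmd 5 (t=62): FL=W FR=S RL=S RR=S
after cmd 6 (t=72): FL=S FR=W RL=S RR=S
after cmd 7 (t=77): FL=W FR=S RL=S RR=S
after cmd 8 (t=90): FL=S FR=S RL=W RR=S


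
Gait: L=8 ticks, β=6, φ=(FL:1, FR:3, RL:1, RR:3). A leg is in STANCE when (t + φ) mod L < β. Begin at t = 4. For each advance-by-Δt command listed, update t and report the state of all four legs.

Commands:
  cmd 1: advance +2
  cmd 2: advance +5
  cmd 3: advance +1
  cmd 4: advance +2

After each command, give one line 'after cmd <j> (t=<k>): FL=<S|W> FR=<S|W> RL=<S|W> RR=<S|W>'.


after cmd 1 (t=6): FL=W FR=S RL=W RR=S
after cmd 2 (t=11): FL=S FR=W RL=S RR=W
after cmd 3 (t=12): FL=S FR=W RL=S RR=W
after cmd 4 (t=14): FL=W FR=S RL=W RR=S

start t=4: FL=S FR=W RL=S RR=W
cmd 1: advance +2 → t=6, phase=(7,1,7,1) → FL=W FR=S RL=W RR=S
cmd 2: advance +5 → t=11, phase=(4,6,4,6) → FL=S FR=W RL=S RR=W
cmd 3: advance +1 → t=12, phase=(5,7,5,7) → FL=S FR=W RL=S RR=W
cmd 4: advance +2 → t=14, phase=(7,1,7,1) → FL=W FR=S RL=W RR=S


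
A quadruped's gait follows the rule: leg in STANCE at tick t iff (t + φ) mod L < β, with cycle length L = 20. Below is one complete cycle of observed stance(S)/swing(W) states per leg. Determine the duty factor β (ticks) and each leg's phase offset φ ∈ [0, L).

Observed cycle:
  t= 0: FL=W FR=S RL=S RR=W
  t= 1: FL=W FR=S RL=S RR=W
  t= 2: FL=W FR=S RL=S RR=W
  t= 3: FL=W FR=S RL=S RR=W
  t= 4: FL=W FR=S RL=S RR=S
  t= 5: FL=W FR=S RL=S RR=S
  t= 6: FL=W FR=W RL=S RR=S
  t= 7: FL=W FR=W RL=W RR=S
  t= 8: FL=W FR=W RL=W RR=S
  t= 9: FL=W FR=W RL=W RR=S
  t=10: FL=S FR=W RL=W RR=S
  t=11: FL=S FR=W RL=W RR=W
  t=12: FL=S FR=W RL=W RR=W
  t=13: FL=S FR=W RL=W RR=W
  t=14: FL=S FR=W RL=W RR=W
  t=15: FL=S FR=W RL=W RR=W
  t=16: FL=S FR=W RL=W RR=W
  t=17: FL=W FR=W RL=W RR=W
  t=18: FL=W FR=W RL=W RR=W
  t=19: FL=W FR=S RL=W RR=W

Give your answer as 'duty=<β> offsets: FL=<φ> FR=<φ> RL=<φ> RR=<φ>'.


duty=7 offsets: FL=10 FR=1 RL=0 RR=16

duty β = stance ticks per leg = 7
FL: stance ticks = 7; W→S at t=10 → φ=10
FR: stance ticks = 7; W→S at t=19 → φ=1
RL: stance ticks = 7; W→S at t=0 → φ=0
RR: stance ticks = 7; W→S at t=4 → φ=16


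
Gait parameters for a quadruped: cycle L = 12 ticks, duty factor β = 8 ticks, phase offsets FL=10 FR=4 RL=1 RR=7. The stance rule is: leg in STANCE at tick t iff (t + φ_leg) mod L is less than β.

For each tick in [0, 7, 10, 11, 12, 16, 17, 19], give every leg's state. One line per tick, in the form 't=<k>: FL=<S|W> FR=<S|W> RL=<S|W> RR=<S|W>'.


t=0: FL=W FR=S RL=S RR=S
t=7: FL=S FR=W RL=W RR=S
t=10: FL=W FR=S RL=W RR=S
t=11: FL=W FR=S RL=S RR=S
t=12: FL=W FR=S RL=S RR=S
t=16: FL=S FR=W RL=S RR=W
t=17: FL=S FR=W RL=S RR=S
t=19: FL=S FR=W RL=W RR=S

t=0: phase=(10,4,1,7) vs β=8 → FL=W FR=S RL=S RR=S
t=7: phase=(5,11,8,2) vs β=8 → FL=S FR=W RL=W RR=S
t=10: phase=(8,2,11,5) vs β=8 → FL=W FR=S RL=W RR=S
t=11: phase=(9,3,0,6) vs β=8 → FL=W FR=S RL=S RR=S
t=12: phase=(10,4,1,7) vs β=8 → FL=W FR=S RL=S RR=S
t=16: phase=(2,8,5,11) vs β=8 → FL=S FR=W RL=S RR=W
t=17: phase=(3,9,6,0) vs β=8 → FL=S FR=W RL=S RR=S
t=19: phase=(5,11,8,2) vs β=8 → FL=S FR=W RL=W RR=S


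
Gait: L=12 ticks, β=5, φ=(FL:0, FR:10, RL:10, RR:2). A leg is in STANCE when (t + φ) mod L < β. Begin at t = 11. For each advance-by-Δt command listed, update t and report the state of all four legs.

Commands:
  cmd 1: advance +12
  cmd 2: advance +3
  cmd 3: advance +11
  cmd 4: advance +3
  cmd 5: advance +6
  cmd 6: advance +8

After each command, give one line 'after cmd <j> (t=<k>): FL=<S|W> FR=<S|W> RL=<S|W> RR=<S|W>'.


start t=11: FL=W FR=W RL=W RR=S
cmd 1: advance +12 → t=23, phase=(11,9,9,1) → FL=W FR=W RL=W RR=S
cmd 2: advance +3 → t=26, phase=(2,0,0,4) → FL=S FR=S RL=S RR=S
cmd 3: advance +11 → t=37, phase=(1,11,11,3) → FL=S FR=W RL=W RR=S
cmd 4: advance +3 → t=40, phase=(4,2,2,6) → FL=S FR=S RL=S RR=W
cmd 5: advance +6 → t=46, phase=(10,8,8,0) → FL=W FR=W RL=W RR=S
cmd 6: advance +8 → t=54, phase=(6,4,4,8) → FL=W FR=S RL=S RR=W

after cmd 1 (t=23): FL=W FR=W RL=W RR=S
after cmd 2 (t=26): FL=S FR=S RL=S RR=S
after cmd 3 (t=37): FL=S FR=W RL=W RR=S
after cmd 4 (t=40): FL=S FR=S RL=S RR=W
after cmd 5 (t=46): FL=W FR=W RL=W RR=S
after cmd 6 (t=54): FL=W FR=S RL=S RR=W


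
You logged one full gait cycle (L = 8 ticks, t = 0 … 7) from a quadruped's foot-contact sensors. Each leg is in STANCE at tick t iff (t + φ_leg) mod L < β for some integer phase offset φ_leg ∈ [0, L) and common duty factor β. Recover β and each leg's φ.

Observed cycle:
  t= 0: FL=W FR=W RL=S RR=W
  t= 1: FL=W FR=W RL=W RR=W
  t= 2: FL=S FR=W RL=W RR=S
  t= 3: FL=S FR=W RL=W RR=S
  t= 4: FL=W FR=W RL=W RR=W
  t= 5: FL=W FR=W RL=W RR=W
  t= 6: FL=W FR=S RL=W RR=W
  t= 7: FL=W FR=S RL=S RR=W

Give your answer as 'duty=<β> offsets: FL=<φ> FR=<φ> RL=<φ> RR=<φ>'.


duty=2 offsets: FL=6 FR=2 RL=1 RR=6

duty β = stance ticks per leg = 2
FL: stance ticks = 2; W→S at t=2 → φ=6
FR: stance ticks = 2; W→S at t=6 → φ=2
RL: stance ticks = 2; W→S at t=7 → φ=1
RR: stance ticks = 2; W→S at t=2 → φ=6


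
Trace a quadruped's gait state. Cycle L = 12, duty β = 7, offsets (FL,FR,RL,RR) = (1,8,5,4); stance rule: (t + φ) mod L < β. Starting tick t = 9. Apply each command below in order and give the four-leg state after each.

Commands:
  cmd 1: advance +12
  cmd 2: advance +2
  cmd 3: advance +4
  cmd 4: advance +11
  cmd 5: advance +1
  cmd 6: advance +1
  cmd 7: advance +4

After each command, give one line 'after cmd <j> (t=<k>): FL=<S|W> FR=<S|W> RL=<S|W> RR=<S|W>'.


start t=9: FL=W FR=S RL=S RR=S
cmd 1: advance +12 → t=21, phase=(10,5,2,1) → FL=W FR=S RL=S RR=S
cmd 2: advance +2 → t=23, phase=(0,7,4,3) → FL=S FR=W RL=S RR=S
cmd 3: advance +4 → t=27, phase=(4,11,8,7) → FL=S FR=W RL=W RR=W
cmd 4: advance +11 → t=38, phase=(3,10,7,6) → FL=S FR=W RL=W RR=S
cmd 5: advance +1 → t=39, phase=(4,11,8,7) → FL=S FR=W RL=W RR=W
cmd 6: advance +1 → t=40, phase=(5,0,9,8) → FL=S FR=S RL=W RR=W
cmd 7: advance +4 → t=44, phase=(9,4,1,0) → FL=W FR=S RL=S RR=S

after cmd 1 (t=21): FL=W FR=S RL=S RR=S
after cmd 2 (t=23): FL=S FR=W RL=S RR=S
after cmd 3 (t=27): FL=S FR=W RL=W RR=W
after cmd 4 (t=38): FL=S FR=W RL=W RR=S
after cmd 5 (t=39): FL=S FR=W RL=W RR=W
after cmd 6 (t=40): FL=S FR=S RL=W RR=W
after cmd 7 (t=44): FL=W FR=S RL=S RR=S


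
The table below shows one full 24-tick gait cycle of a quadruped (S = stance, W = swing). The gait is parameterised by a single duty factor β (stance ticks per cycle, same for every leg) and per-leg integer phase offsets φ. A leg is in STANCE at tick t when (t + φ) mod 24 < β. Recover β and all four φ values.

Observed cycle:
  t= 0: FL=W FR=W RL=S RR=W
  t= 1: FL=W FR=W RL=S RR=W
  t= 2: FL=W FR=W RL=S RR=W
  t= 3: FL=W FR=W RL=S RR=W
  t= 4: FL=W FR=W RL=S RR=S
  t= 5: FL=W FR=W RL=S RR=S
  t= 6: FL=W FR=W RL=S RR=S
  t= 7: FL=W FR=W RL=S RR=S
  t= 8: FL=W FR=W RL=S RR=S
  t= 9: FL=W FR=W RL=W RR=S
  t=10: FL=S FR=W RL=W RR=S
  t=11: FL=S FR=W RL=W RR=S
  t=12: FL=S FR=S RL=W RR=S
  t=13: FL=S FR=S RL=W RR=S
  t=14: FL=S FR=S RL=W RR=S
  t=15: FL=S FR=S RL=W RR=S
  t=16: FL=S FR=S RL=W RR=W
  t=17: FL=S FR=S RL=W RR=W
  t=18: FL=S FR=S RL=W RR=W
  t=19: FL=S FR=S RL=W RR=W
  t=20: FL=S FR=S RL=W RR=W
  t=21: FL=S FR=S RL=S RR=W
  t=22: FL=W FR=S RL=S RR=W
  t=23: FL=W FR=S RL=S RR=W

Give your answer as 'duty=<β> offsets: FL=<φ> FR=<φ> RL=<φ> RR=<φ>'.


duty β = stance ticks per leg = 12
FL: stance ticks = 12; W→S at t=10 → φ=14
FR: stance ticks = 12; W→S at t=12 → φ=12
RL: stance ticks = 12; W→S at t=21 → φ=3
RR: stance ticks = 12; W→S at t=4 → φ=20

duty=12 offsets: FL=14 FR=12 RL=3 RR=20


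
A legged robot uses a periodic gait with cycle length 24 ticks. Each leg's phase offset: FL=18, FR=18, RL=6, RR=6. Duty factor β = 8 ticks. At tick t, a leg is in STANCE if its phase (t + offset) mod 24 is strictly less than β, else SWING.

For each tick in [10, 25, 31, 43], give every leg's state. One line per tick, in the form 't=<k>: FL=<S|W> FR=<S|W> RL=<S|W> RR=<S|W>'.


t=10: FL=S FR=S RL=W RR=W
t=25: FL=W FR=W RL=S RR=S
t=31: FL=S FR=S RL=W RR=W
t=43: FL=W FR=W RL=S RR=S

t=10: phase=(4,4,16,16) vs β=8 → FL=S FR=S RL=W RR=W
t=25: phase=(19,19,7,7) vs β=8 → FL=W FR=W RL=S RR=S
t=31: phase=(1,1,13,13) vs β=8 → FL=S FR=S RL=W RR=W
t=43: phase=(13,13,1,1) vs β=8 → FL=W FR=W RL=S RR=S


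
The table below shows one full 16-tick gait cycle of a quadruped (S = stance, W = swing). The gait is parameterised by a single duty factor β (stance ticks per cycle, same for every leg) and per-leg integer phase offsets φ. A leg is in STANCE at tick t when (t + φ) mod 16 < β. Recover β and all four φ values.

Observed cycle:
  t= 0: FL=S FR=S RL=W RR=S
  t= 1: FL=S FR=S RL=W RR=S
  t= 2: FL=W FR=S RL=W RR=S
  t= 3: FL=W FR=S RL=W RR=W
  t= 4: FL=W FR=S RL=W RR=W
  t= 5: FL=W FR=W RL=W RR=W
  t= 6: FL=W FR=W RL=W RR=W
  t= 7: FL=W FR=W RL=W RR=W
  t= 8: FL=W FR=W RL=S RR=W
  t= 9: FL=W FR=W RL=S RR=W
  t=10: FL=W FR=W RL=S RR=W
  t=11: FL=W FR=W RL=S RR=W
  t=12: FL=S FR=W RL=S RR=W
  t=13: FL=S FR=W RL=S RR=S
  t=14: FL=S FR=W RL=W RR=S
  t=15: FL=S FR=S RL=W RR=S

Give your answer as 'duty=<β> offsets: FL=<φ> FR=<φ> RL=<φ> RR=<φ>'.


duty=6 offsets: FL=4 FR=1 RL=8 RR=3

duty β = stance ticks per leg = 6
FL: stance ticks = 6; W→S at t=12 → φ=4
FR: stance ticks = 6; W→S at t=15 → φ=1
RL: stance ticks = 6; W→S at t=8 → φ=8
RR: stance ticks = 6; W→S at t=13 → φ=3


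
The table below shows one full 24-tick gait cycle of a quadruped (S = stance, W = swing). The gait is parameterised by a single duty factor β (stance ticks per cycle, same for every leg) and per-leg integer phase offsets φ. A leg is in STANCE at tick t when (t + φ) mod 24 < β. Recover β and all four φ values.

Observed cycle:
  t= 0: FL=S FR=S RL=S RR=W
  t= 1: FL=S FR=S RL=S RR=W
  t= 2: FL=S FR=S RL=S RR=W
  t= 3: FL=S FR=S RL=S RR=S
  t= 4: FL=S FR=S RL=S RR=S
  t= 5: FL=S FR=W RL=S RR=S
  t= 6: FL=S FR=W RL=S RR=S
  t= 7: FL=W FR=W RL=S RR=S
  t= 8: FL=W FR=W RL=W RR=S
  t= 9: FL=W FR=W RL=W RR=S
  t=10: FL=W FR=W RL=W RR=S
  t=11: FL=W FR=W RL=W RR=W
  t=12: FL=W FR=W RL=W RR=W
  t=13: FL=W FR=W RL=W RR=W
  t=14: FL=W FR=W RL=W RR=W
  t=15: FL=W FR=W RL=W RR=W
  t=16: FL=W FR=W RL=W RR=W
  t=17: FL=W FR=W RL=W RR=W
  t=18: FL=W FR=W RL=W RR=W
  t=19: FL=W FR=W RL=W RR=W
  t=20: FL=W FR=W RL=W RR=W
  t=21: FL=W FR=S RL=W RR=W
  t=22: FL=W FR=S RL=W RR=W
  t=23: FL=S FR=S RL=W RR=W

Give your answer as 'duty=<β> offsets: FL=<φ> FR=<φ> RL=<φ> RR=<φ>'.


duty=8 offsets: FL=1 FR=3 RL=0 RR=21

duty β = stance ticks per leg = 8
FL: stance ticks = 8; W→S at t=23 → φ=1
FR: stance ticks = 8; W→S at t=21 → φ=3
RL: stance ticks = 8; W→S at t=0 → φ=0
RR: stance ticks = 8; W→S at t=3 → φ=21


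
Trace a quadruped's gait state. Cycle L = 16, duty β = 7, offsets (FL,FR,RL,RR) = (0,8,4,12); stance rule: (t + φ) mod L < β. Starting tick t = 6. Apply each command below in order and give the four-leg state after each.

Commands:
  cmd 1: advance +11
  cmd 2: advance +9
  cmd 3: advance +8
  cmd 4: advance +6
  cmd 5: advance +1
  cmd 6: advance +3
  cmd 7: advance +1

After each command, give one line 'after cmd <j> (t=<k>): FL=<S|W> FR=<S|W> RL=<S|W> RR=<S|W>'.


after cmd 1 (t=17): FL=S FR=W RL=S RR=W
after cmd 2 (t=26): FL=W FR=S RL=W RR=S
after cmd 3 (t=34): FL=S FR=W RL=S RR=W
after cmd 4 (t=40): FL=W FR=S RL=W RR=S
after cmd 5 (t=41): FL=W FR=S RL=W RR=S
after cmd 6 (t=44): FL=W FR=S RL=S RR=W
after cmd 7 (t=45): FL=W FR=S RL=S RR=W

start t=6: FL=S FR=W RL=W RR=S
cmd 1: advance +11 → t=17, phase=(1,9,5,13) → FL=S FR=W RL=S RR=W
cmd 2: advance +9 → t=26, phase=(10,2,14,6) → FL=W FR=S RL=W RR=S
cmd 3: advance +8 → t=34, phase=(2,10,6,14) → FL=S FR=W RL=S RR=W
cmd 4: advance +6 → t=40, phase=(8,0,12,4) → FL=W FR=S RL=W RR=S
cmd 5: advance +1 → t=41, phase=(9,1,13,5) → FL=W FR=S RL=W RR=S
cmd 6: advance +3 → t=44, phase=(12,4,0,8) → FL=W FR=S RL=S RR=W
cmd 7: advance +1 → t=45, phase=(13,5,1,9) → FL=W FR=S RL=S RR=W
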